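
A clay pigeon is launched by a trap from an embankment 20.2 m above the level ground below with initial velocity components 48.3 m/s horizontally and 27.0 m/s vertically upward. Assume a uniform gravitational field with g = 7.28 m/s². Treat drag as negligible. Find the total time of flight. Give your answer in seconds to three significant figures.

8.10 s

The projectile lands when y = 20.2 + (27.00) t − ½·7.28·t² = 0. Positive root: t = (27.00 + √(27.00² + 2·7.28·20.2)) / 7.28 = (27.00 + 31.99) / 7.28 = 8.102 s.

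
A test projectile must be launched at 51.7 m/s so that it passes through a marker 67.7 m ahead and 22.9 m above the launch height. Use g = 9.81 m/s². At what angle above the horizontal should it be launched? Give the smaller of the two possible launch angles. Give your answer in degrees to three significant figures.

Trajectory: y = x tanθ − g x² (1 + tan²θ)/(2v₀²). With x = 67.7, y = 22.9, v₀ = 51.7, g = 9.81:
8.411 tan²θ − 67.7 tanθ + (31.31) = 0.
tanθ = [67.7 ± √(67.7² − 4 × 8.411 × (31.31))] / (2 × 8.411) = (67.7 ± 59.41) / 16.82, giving tanθ = 0.4926 or 7.557.
θ = 26.23° or 82.46°; the smaller is 26.23°.

26.2°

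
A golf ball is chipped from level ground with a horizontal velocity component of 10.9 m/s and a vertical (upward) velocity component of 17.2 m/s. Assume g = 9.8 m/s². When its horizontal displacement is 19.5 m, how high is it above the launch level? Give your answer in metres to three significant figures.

Time to reach x = 19.5 m: t = x/vₓ = 19.5/10.90 = 1.789 s.
Height: y = v_y0 t − ½ g t² = 17.20 × 1.789 − 4.900 × 1.789² = 30.77 − 15.68 = 15.09 m.

15.1 m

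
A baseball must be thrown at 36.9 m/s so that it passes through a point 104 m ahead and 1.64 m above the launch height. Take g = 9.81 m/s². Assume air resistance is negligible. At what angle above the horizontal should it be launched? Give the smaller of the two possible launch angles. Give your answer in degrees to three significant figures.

25.4°

Trajectory: y = x tanθ − g x² (1 + tan²θ)/(2v₀²). With x = 104, y = 1.64, v₀ = 36.9, g = 9.81:
38.96 tan²θ − 104 tanθ + (40.60) = 0.
tanθ = [104 ± √(104² − 4 × 38.96 × (40.60))] / (2 × 38.96) = (104 ± 66.99) / 77.93, giving tanθ = 0.4749 or 2.194.
θ = 25.40° or 65.50°; the smaller is 25.40°.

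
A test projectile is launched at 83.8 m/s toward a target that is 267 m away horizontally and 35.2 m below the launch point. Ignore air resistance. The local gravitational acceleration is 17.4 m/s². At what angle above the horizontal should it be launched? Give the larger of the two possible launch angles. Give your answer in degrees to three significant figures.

70.4°

Trajectory: y = x tanθ − g x² (1 + tan²θ)/(2v₀²). With x = 267, y = −35.2, v₀ = 83.8, g = 17.4:
88.32 tan²θ − 267 tanθ + (53.12) = 0.
tanθ = [267 ± √(267² − 4 × 88.32 × (53.12))] / (2 × 88.32) = (267 ± 229.2) / 176.6, giving tanθ = 0.2141 or 2.809.
θ = 12.09° or 70.40°; the larger is 70.40°.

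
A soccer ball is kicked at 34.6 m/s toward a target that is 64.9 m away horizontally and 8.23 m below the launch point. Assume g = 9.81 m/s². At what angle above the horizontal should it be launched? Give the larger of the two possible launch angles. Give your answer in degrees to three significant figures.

74.5°

Trajectory: y = x tanθ − g x² (1 + tan²θ)/(2v₀²). With x = 64.9, y = −8.23, v₀ = 34.6, g = 9.81:
17.26 tan²θ − 64.9 tanθ + (9.027) = 0.
tanθ = [64.9 ± √(64.9² − 4 × 17.26 × (9.027))] / (2 × 17.26) = (64.9 ± 59.91) / 34.51, giving tanθ = 0.1447 or 3.616.
θ = 8.231° or 74.54°; the larger is 74.54°.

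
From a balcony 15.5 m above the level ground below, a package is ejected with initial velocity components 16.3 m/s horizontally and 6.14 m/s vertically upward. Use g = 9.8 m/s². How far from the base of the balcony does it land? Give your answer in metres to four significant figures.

40.95 m

With up positive and y = 0 at the ground: y(t) = 15.5 + (6.140) t − 4.900 t². Setting y = 0 and taking the positive root: t = [6.140 + √(6.140² + 2·9.80·15.5)] / 9.80 = (6.140 + 18.48) / 9.80 = 2.512 s.
Horizontal distance: R = vₓ t = 16.30 × 2.512 = 40.95 m.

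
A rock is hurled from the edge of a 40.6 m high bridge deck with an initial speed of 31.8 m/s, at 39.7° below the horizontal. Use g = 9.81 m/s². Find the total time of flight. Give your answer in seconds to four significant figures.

Horizontal component vₓ = 31.80 cos 39.7° = 24.47 m/s; vertical v_y0 = −20.31 m/s (downward).
With up positive and y = 0 at the ground: y(t) = 40.6 + (−20.31) t − 4.905 t². Setting y = 0 and taking the positive root: t = [−20.31 + √(20.31² + 2·9.81·40.6)] / 9.81 = (−20.31 + 34.77) / 9.81 = 1.474 s.

1.474 s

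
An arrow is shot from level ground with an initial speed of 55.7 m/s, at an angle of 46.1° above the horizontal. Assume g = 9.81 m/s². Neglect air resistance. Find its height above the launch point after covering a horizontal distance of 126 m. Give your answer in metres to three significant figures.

vₓ = 55.70 cos 46.1° = 38.62 m/s; v_y0 = 55.70 sin 46.1° = 40.13 m/s.
Time to reach x = 126 m: t = x/vₓ = 126/38.62 = 3.262 s.
Height: y = v_y0 t − ½ g t² = 40.13 × 3.262 − 4.905 × 3.262² = 130.9 − 52.20 = 78.73 m.

78.7 m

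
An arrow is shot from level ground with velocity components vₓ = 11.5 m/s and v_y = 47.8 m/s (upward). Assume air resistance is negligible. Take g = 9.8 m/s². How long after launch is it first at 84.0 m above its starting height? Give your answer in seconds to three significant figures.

2.30 s

Height y(t) = 47.80 t − 4.900 t² = 84.0 gives 4.900 t² − 47.80 t + 84.0 = 0.
t = [47.80 ± √(47.80² − 2·9.80·84.0)] / 9.80 = (47.80 ± 25.27) / 9.80, so t = 2.299 s or t = 7.456 s.
The first (ascending) time is 2.299 s.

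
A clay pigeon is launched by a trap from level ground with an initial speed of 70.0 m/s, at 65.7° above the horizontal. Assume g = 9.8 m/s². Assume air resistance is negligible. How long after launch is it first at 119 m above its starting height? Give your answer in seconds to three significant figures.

2.26 s

Resolve: vₓ = 70.00 cos 65.7° = 28.81 m/s and v_y0 = 70.00 sin 65.7° = 63.80 m/s.
Height y(t) = 63.80 t − 4.900 t² = 119 gives 4.900 t² − 63.80 t + 119 = 0.
t = [63.80 ± √(63.80² − 2·9.80·119)] / 9.80 = (63.80 ± 41.69) / 9.80, so t = 2.256 s or t = 10.76 s.
The first (ascending) time is 2.256 s.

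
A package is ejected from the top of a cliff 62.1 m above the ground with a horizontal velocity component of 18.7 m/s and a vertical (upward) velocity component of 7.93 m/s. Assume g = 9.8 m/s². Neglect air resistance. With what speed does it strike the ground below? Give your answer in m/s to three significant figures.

40.4 m/s

The projectile lands when y = 62.1 + (7.930) t − ½·9.80·t² = 0. Positive root: t = (7.930 + √(7.930² + 2·9.80·62.1)) / 9.80 = (7.930 + 35.78) / 9.80 = 4.460 s.
Vertical velocity at impact: v_y = v_y0 − g t = 7.930 − 9.80 × 4.460 = −35.78 m/s.
Speed: |v| = √(vₓ² + v_y²) = √(18.70² + 35.78²) = 40.37 m/s.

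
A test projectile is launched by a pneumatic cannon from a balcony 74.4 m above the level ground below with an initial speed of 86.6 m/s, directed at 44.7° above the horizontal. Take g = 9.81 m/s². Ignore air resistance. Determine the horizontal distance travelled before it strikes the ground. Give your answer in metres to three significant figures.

Horizontal component vₓ = 86.60 cos 44.7° = 61.56 m/s; vertical v_y0 = 86.60 sin 44.7° = 60.91 m/s.
Vertical motion (up positive, ground at y = 0): 4.905 t² − (60.91) t − 74.4 = 0, so t = (60.91 + √(60.91² + 2·9.81·74.4)) / 9.81 = (60.91 + 71.90) / 9.81 = 13.54 s.
Horizontal distance: R = vₓ t = 61.56 × 13.54 = 833.4 m.

833 m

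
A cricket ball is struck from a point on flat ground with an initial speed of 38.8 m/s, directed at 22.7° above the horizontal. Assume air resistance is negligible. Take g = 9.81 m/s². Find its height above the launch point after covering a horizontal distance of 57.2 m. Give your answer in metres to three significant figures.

11.4 m

Resolve: vₓ = 38.80 cos 22.7° = 35.79 m/s and v_y0 = 38.80 sin 22.7° = 14.97 m/s.
Time to reach x = 57.2 m: t = x/vₓ = 57.2/35.79 = 1.598 s.
Height: y = v_y0 t − ½ g t² = 14.97 × 1.598 − 4.905 × 1.598² = 23.93 − 12.53 = 11.40 m.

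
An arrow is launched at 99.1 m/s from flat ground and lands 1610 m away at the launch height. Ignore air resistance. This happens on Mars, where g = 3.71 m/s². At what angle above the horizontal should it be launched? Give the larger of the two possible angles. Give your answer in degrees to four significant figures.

From R = (v₀²/g) sin 2θ: sin 2θ = 3.71 × 1610 / 9820.8 = 0.6082.
2θ = 37.46° or 180° − 37.46° = 142.5°, so θ = 18.73° or 71.27°.
The larger angle is 71.27°.

71.27°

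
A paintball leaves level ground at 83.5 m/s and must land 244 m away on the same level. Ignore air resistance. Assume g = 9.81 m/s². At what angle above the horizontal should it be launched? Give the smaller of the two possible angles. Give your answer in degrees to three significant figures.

From R = (v₀²/g) sin 2θ: sin 2θ = 9.81 × 244 / 6972.2 = 0.3433.
2θ = 20.08° or 180° − 20.08° = 159.9°, so θ = 10.04° or 79.96°.
The smaller angle is 10.04°.

10.0°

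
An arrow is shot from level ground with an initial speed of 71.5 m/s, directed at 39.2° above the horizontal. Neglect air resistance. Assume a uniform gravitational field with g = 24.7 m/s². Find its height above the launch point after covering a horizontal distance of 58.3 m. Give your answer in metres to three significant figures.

Resolve: vₓ = 71.50 cos 39.2° = 55.41 m/s and v_y0 = 71.50 sin 39.2° = 45.19 m/s.
x = vₓ t ⇒ t = 58.3/55.41 = 1.052 s.
Height: y = v_y0 t − ½ g t² = 45.19 × 1.052 − 12.35 × 1.052² = 47.55 − 13.67 = 33.88 m.

33.9 m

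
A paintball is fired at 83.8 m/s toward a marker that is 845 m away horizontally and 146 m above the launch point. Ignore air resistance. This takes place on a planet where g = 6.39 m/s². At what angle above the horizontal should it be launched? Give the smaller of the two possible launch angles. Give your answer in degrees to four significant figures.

38.96°

Trajectory: y = x tanθ − g x² (1 + tan²θ)/(2v₀²). With x = 845, y = 146, v₀ = 83.8, g = 6.39:
324.9 tan²θ − 845 tanθ + (470.9) = 0.
tanθ = [845 ± √(845² − 4 × 324.9 × (470.9))] / (2 × 324.9) = (845 ± 319.6) / 649.7, giving tanθ = 0.8086 or 1.793.
θ = 38.96° or 60.84°; the smaller is 38.96°.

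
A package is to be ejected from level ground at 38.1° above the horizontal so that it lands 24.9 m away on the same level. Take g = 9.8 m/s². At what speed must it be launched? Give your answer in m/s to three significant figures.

15.9 m/s

From R = (v₀² / g) sin 2θ: v₀ = √(gR / sin 2θ).
v₀ = √(9.80 × 24.9 / sin 76.20°) = √(244.0 / 0.9711) = √251.27 = 15.85 m/s.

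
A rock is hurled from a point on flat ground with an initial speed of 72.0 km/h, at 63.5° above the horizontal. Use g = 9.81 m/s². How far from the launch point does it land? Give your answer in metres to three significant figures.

32.6 m

Convert: 72.0 km/h = 72.0/3.6 = 20.00 m/s.
Horizontal component vₓ = 20.00 cos 63.5° = 8.924 m/s; vertical v_y0 = 20.00 sin 63.5° = 17.90 m/s.
Flight time T = 2 v_y0 / g = 3.649 s.
Horizontal distance R = vₓ T = 8.924 × 3.649 = 32.56 m.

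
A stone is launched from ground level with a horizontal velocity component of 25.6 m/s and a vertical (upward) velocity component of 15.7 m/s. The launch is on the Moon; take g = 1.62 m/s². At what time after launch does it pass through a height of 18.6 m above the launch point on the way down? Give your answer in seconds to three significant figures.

18.1 s

Require v_y0 t − ½ g t² = 18.6, i.e. 0.8100 t² − 15.70 t + 18.6 = 0.
Quadratic formula: t = (15.70 ± √186.23) / 1.62 = (15.70 ± 13.65) / 1.62 → t = 1.268 s or 18.12 s.
The descending-branch root is 18.12 s.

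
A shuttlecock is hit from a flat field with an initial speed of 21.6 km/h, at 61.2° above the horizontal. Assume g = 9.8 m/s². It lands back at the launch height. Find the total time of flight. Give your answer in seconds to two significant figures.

Convert: 21.6 km/h = 21.6/3.6 = 6.000 m/s.
Horizontal component vₓ = 6.000 cos 61.2° = 2.891 m/s; vertical v_y0 = 6.000 sin 61.2° = 5.258 m/s.
It returns to y = 0 when t = 2 v_y0 / g = 2(5.258)/9.80 = 1.073 s.

1.1 s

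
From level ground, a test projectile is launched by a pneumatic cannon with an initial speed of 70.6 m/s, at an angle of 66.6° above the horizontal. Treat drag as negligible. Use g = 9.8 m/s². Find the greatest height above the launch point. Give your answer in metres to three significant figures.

214 m

vₓ = 70.60 cos 66.6° = 28.04 m/s; v_y0 = 70.60 sin 66.6° = 64.79 m/s.
At the apex v_y = 0, so H = v_y0²/(2g) = 64.79²/19.60 = 214.2 m.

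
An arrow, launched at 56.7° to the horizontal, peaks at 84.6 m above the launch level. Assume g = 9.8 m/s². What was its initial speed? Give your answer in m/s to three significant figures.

48.7 m/s

At the peak v_y = 0, so v_y0 = √(2gH) = √(2 × 9.80 × 84.6) = 40.72 m/s.
v_y0 = v₀ sin θ ⇒ v₀ = 40.72 / sin 56.7° = 48.72 m/s.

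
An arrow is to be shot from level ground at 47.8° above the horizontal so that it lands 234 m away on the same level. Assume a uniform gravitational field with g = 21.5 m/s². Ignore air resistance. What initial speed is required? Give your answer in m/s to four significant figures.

On level ground R = v₀² sin 2θ / g ⇒ v₀ = √(gR / sin 2θ).
v₀ = √(21.5 × 234 / sin 95.60°) = √(5031 / 0.9952) = √5055.1 = 71.10 m/s.

71.10 m/s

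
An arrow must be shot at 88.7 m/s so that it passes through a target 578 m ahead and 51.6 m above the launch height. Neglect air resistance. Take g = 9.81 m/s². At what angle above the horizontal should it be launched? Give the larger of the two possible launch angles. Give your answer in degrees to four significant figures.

Trajectory: y = x tanθ − g x² (1 + tan²θ)/(2v₀²). With x = 578, y = 51.6, v₀ = 88.7, g = 9.81:
208.3 tan²θ − 578 tanθ + (259.9) = 0.
tanθ = [578 ± √(578² − 4 × 208.3 × (259.9))] / (2 × 208.3) = (578 ± 342.9) / 416.6, giving tanθ = 0.5644 or 2.211.
θ = 29.44° or 65.66°; the larger is 65.66°.

65.66°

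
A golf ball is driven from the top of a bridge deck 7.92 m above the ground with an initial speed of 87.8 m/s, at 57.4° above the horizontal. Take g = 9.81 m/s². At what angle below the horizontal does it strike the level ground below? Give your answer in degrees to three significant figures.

Horizontal component vₓ = 87.80 cos 57.4° = 47.30 m/s; vertical v_y0 = 87.80 sin 57.4° = 73.97 m/s.
The projectile lands when y = 7.92 + (73.97) t − ½·9.81·t² = 0. Positive root: t = (73.97 + √(73.97² + 2·9.81·7.92)) / 9.81 = (73.97 + 75.01) / 9.81 = 15.19 s.
At impact: v_y = v_y0 − g t = −75.01 m/s; vₓ = 47.30 m/s.
Angle below horizontal: arctan(|v_y|/vₓ) = arctan(75.01/47.30) = 57.76°.

57.8°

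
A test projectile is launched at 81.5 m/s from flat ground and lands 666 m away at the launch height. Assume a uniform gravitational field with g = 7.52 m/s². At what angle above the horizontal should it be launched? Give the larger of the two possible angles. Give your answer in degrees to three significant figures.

From R = (v₀²/g) sin 2θ: sin 2θ = 7.52 × 666 / 6642.2 = 0.7540.
2θ = 48.94° or 180° − 48.94° = 131.1°, so θ = 24.47° or 65.53°.
The larger angle is 65.53°.

65.5°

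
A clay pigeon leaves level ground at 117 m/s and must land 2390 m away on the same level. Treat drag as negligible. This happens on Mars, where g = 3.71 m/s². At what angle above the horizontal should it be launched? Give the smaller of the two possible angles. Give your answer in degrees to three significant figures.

R = v₀² sin 2θ / g gives sin 2θ = gR/v₀² = 3.71·2390/117² = 0.6477.
2θ = 40.37° or 180° − 40.37° = 139.6°, so θ = 20.19° or 69.81°.
The smaller angle is 20.19°.

20.2°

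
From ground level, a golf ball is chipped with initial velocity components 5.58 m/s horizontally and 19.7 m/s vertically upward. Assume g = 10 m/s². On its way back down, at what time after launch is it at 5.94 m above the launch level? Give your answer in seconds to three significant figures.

Height y(t) = 19.70 t − 5.000 t² = 5.94 gives 5.000 t² − 19.70 t + 5.94 = 0.
Quadratic formula: t = (19.70 ± √269.29) / 10.0 = (19.70 ± 16.41) / 10.0 → t = 0.3290 s or 3.611 s.
The descending-branch root is 3.611 s.

3.61 s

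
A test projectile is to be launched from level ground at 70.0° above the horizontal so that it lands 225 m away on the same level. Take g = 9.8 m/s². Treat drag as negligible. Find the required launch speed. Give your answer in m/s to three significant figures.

58.6 m/s

Level-ground range: R = v₀² sin(2θ)/g, so v₀ = √(gR / sin 2θ).
v₀ = √(9.80 × 225 / sin 140.0°) = √(2205 / 0.6428) = √3430.4 = 58.57 m/s.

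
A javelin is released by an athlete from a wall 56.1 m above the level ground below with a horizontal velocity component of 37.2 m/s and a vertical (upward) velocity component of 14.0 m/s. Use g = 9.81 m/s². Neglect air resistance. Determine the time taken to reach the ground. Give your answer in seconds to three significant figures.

5.10 s

Vertical motion (up positive, ground at y = 0): 4.905 t² − (14.00) t − 56.1 = 0, so t = (14.00 + √(14.00² + 2·9.81·56.1)) / 9.81 = (14.00 + 36.01) / 9.81 = 5.098 s.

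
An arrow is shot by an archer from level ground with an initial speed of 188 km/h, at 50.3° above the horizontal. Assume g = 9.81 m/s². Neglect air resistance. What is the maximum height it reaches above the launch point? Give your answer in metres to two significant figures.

Convert: 188 km/h = 188/3.6 = 52.22 m/s.
Horizontal component vₓ = 52.22 cos 50.3° = 33.36 m/s; vertical v_y0 = 52.22 sin 50.3° = 40.18 m/s.
Maximum height: H = v_y0² / (2g) = 40.18² / (2 × 9.81) = 82.28 m.

82 m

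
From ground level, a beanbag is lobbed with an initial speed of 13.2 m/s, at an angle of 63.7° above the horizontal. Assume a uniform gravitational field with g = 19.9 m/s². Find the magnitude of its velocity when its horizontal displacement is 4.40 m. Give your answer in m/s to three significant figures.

6.64 m/s

Horizontal component vₓ = 13.20 cos 63.7° = 5.849 m/s; vertical v_y0 = 13.20 sin 63.7° = 11.83 m/s.
At x = 4.40 m, t = x/vₓ = 4.40/5.849 = 0.7523 s.
Vertical velocity there: v_y = v_y0 − g t = 11.83 − 19.9 × 0.7523 = −3.138 m/s.
Speed: √(vₓ² + v_y²) = √(5.849² + 3.138²) = 6.637 m/s.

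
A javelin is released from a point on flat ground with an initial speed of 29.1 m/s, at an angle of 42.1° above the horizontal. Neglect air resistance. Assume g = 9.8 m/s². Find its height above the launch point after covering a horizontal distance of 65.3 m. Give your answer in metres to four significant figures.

Components: vₓ = 29.10 cos 42.1° = 21.59 m/s, v_y0 = 29.10 sin 42.1° = 19.51 m/s.
Time to reach x = 65.3 m: t = x/vₓ = 65.3/21.59 = 3.024 s.
Height: y = v_y0 t − ½ g t² = 19.51 × 3.024 − 4.900 × 3.024² = 59.00 − 44.82 = 14.18 m.

14.18 m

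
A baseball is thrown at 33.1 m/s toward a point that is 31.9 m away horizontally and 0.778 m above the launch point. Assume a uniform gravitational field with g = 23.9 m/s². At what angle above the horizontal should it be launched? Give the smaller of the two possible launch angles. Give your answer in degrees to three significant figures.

23.7°

Trajectory: y = x tanθ − g x² (1 + tan²θ)/(2v₀²). With x = 31.9, y = 0.778, v₀ = 33.1, g = 23.9:
11.10 tan²θ − 31.9 tanθ + (11.88) = 0.
tanθ = [31.9 ± √(31.9² − 4 × 11.10 × (11.88))] / (2 × 11.10) = (31.9 ± 22.14) / 22.20, giving tanθ = 0.4396 or 2.435.
θ = 23.73° or 67.67°; the smaller is 23.73°.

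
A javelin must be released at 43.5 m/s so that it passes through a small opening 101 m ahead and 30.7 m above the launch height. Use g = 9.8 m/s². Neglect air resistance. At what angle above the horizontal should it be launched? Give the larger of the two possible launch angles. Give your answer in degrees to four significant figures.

72.30°

Trajectory: y = x tanθ − g x² (1 + tan²θ)/(2v₀²). With x = 101, y = 30.7, v₀ = 43.5, g = 9.80:
26.42 tan²θ − 101 tanθ + (57.12) = 0.
tanθ = [101 ± √(101² − 4 × 26.42 × (57.12))] / (2 × 26.42) = (101 ± 64.54) / 52.83, giving tanθ = 0.6900 or 3.133.
θ = 34.61° or 72.30°; the larger is 72.30°.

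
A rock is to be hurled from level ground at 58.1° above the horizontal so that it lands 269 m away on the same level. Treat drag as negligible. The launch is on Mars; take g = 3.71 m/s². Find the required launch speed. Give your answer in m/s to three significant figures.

From R = (v₀² / g) sin 2θ: v₀ = √(gR / sin 2θ).
v₀ = √(3.71 × 269 / sin 116.2°) = √(998.0 / 0.8973) = √1112.3 = 33.35 m/s.

33.4 m/s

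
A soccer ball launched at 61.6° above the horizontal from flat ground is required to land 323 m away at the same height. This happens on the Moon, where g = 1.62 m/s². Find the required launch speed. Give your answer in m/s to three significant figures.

25.0 m/s

On level ground R = v₀² sin 2θ / g ⇒ v₀ = √(gR / sin 2θ).
v₀ = √(1.62 × 323 / sin 123.2°) = √(523.3 / 0.8368) = √625.34 = 25.01 m/s.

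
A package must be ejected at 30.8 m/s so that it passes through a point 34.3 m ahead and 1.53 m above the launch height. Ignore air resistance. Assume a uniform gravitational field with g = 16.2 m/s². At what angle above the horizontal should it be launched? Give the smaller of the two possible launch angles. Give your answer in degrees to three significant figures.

Trajectory: y = x tanθ − g x² (1 + tan²θ)/(2v₀²). With x = 34.3, y = 1.53, v₀ = 30.8, g = 16.2:
10.05 tan²θ − 34.3 tanθ + (11.58) = 0.
tanθ = [34.3 ± √(34.3² − 4 × 10.05 × (11.58))] / (2 × 10.05) = (34.3 ± 26.67) / 20.09, giving tanθ = 0.3797 or 3.035.
θ = 20.79° or 71.76°; the smaller is 20.79°.

20.8°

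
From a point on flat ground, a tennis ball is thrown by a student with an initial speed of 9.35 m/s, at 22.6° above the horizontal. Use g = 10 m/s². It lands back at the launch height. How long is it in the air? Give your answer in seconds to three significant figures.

Components: vₓ = 9.350 cos 22.6° = 8.632 m/s, v_y0 = 9.350 sin 22.6° = 3.593 m/s.
It returns to y = 0 when t = 2 v_y0 / g = 2(3.593)/10.0 = 0.7186 s.

0.719 s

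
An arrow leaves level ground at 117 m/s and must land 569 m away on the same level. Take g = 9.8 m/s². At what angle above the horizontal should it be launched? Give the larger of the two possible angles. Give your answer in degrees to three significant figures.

From R = (v₀²/g) sin 2θ: sin 2θ = 9.80 × 569 / 13689 = 0.4073.
2θ = 24.04° or 180° − 24.04° = 156.0°, so θ = 12.02° or 77.98°.
The larger angle is 77.98°.

78.0°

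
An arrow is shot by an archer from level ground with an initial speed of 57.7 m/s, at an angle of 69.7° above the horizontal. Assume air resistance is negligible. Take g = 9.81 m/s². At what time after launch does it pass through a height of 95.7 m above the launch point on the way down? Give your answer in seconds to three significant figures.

8.82 s

vₓ = 57.70 cos 69.7° = 20.02 m/s; v_y0 = 57.70 sin 69.7° = 54.12 m/s.
Require v_y0 t − ½ g t² = 95.7, i.e. 4.905 t² − 54.12 t + 95.7 = 0.
Quadratic formula: t = (54.12 ± √1050.9) / 9.81 = (54.12 ± 32.42) / 9.81 → t = 2.212 s or 8.821 s.
The descending-branch root is 8.821 s.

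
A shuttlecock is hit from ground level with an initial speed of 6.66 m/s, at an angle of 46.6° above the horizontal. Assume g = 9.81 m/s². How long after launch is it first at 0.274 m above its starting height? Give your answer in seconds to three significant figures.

Resolve: vₓ = 6.660 cos 46.6° = 4.576 m/s and v_y0 = 6.660 sin 46.6° = 4.839 m/s.
Set y = v_y0 t − ½ g t² = 0.274: 4.905 t² − 4.839 t + 0.274 = 0.
t = [4.839 ± √(4.839² − 2·9.81·0.274)] / 9.81 = (4.839 ± 4.247) / 9.81, so t = 0.06031 s or t = 0.9262 s.
The first (ascending) time is 0.06031 s.

0.0603 s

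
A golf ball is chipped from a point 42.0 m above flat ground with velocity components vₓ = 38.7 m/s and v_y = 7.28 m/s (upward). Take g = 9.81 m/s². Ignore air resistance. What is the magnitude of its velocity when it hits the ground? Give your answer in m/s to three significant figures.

48.7 m/s

With up positive and y = 0 at the ground: y(t) = 42.0 + (7.280) t − 4.905 t². Setting y = 0 and taking the positive root: t = [7.280 + √(7.280² + 2·9.81·42.0)] / 9.81 = (7.280 + 29.61) / 9.81 = 3.761 s.
Vertical velocity at impact: v_y = v_y0 − g t = 7.280 − 9.81 × 3.761 = −29.61 m/s.
Speed: |v| = √(vₓ² + v_y²) = √(38.70² + 29.61²) = 48.73 m/s.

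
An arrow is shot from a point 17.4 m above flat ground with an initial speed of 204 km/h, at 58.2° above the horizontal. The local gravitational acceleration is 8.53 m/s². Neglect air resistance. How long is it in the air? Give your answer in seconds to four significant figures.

Convert: 204 km/h = 204/3.6 = 56.67 m/s.
Horizontal component vₓ = 56.67 cos 58.2° = 29.86 m/s; vertical v_y0 = 56.67 sin 58.2° = 48.16 m/s.
Vertical motion (up positive, ground at y = 0): 4.265 t² − (48.16) t − 17.4 = 0, so t = (48.16 + √(48.16² + 2·8.53·17.4)) / 8.53 = (48.16 + 51.15) / 8.53 = 11.64 s.

11.64 s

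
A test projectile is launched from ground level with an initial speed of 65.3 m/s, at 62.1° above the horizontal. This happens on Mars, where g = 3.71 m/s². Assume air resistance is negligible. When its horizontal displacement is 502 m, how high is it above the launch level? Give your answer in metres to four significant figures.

Components: vₓ = 65.30 cos 62.1° = 30.56 m/s, v_y0 = 65.30 sin 62.1° = 57.71 m/s.
x = vₓ t ⇒ t = 502/30.56 = 16.43 s.
Height: y = v_y0 t − ½ g t² = 57.71 × 16.43 − 1.855 × 16.43² = 948.1 − 500.7 = 447.4 m.

447.4 m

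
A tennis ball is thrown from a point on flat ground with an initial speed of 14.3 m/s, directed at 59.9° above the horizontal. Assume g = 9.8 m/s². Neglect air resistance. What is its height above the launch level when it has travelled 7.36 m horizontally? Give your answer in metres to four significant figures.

Horizontal component vₓ = 14.30 cos 59.9° = 7.172 m/s; vertical v_y0 = 14.30 sin 59.9° = 12.37 m/s.
Time to reach x = 7.36 m: t = x/vₓ = 7.36/7.172 = 1.026 s.
Height: y = v_y0 t − ½ g t² = 12.37 × 1.026 − 4.900 × 1.026² = 12.70 − 5.161 = 7.536 m.

7.536 m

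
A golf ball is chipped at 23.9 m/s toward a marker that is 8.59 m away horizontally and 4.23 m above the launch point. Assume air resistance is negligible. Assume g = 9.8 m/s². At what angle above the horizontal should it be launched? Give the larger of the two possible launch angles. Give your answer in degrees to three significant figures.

85.6°

Trajectory: y = x tanθ − g x² (1 + tan²θ)/(2v₀²). With x = 8.59, y = 4.23, v₀ = 23.9, g = 9.80:
0.6330 tan²θ − 8.59 tanθ + (4.863) = 0.
tanθ = [8.59 ± √(8.59² − 4 × 0.6330 × (4.863))] / (2 × 0.6330) = (8.59 ± 7.841) / 1.266, giving tanθ = 0.5919 or 12.98.
θ = 30.62° or 85.59°; the larger is 85.59°.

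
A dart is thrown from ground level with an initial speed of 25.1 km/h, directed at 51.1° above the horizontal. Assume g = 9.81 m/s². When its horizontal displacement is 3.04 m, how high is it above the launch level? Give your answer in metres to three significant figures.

Convert: 25.1 km/h = 25.1/3.6 = 6.972 m/s.
Resolve: vₓ = 6.972 cos 51.1° = 4.378 m/s and v_y0 = 6.972 sin 51.1° = 5.426 m/s.
Time to reach x = 3.04 m: t = x/vₓ = 3.04/4.378 = 0.6943 s.
Height: y = v_y0 t − ½ g t² = 5.426 × 0.6943 − 4.905 × 0.6943² = 3.768 − 2.365 = 1.403 m.

1.40 m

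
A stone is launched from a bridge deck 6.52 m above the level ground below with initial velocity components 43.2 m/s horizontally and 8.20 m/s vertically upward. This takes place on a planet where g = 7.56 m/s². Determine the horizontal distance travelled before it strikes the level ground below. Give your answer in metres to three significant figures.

120 m

Vertical motion (up positive, ground at y = 0): 3.780 t² − (8.200) t − 6.52 = 0, so t = (8.200 + √(8.200² + 2·7.56·6.52)) / 7.56 = (8.200 + 12.88) / 7.56 = 2.788 s.
Horizontal distance: R = vₓ t = 43.20 × 2.788 = 120.4 m.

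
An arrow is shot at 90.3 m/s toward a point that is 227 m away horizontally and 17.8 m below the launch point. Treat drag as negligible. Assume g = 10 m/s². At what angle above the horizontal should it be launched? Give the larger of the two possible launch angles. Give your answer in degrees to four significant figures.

82.01°

Trajectory: y = x tanθ − g x² (1 + tan²θ)/(2v₀²). With x = 227, y = −17.8, v₀ = 90.3, g = 10.0:
31.60 tan²θ − 227 tanθ + (13.80) = 0.
tanθ = [227 ± √(227² − 4 × 31.60 × (13.80))] / (2 × 31.60) = (227 ± 223.1) / 63.19, giving tanθ = 0.06130 or 7.123.
θ = 3.508° or 82.01°; the larger is 82.01°.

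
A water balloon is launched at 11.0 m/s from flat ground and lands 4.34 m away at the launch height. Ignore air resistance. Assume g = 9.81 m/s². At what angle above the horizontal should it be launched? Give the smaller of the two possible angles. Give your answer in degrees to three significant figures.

Level-ground range R = v₀² sin(2θ)/g ⇒ sin(2θ) = gR/v₀² = 9.81 × 4.34 / 11.0² = 0.3519.
2θ = 20.60° or 180° − 20.60° = 159.4°, so θ = 10.30° or 79.70°.
The smaller angle is 10.30°.

10.3°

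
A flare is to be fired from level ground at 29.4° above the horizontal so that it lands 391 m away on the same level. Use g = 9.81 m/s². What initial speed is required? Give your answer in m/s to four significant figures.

66.96 m/s

On level ground R = v₀² sin 2θ / g ⇒ v₀ = √(gR / sin 2θ).
v₀ = √(9.81 × 391 / sin 58.80°) = √(3836 / 0.8554) = √4484.3 = 66.96 m/s.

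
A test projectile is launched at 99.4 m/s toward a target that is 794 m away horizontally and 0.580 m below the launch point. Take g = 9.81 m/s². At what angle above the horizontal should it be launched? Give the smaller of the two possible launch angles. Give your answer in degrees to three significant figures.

26.0°

Trajectory: y = x tanθ − g x² (1 + tan²θ)/(2v₀²). With x = 794, y = −0.580, v₀ = 99.4, g = 9.81:
313.0 tan²θ − 794 tanθ + (312.4) = 0.
tanθ = [794 ± √(794² − 4 × 313.0 × (312.4))] / (2 × 313.0) = (794 ± 489.2) / 625.9, giving tanθ = 0.4869 or 2.050.
θ = 25.96° or 64.00°; the smaller is 25.96°.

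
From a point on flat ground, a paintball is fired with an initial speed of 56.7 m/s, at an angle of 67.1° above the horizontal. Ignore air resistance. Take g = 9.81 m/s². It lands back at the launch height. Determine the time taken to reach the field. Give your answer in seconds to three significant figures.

vₓ = 56.70 cos 67.1° = 22.06 m/s; v_y0 = 56.70 sin 67.1° = 52.23 m/s.
Time of flight on level ground: T = 2 v_y0 / g = 2 × 52.23 / 9.81 = 10.65 s.

10.6 s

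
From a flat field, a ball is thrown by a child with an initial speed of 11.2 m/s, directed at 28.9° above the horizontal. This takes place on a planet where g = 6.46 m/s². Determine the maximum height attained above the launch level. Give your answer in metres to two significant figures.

vₓ = 11.20 cos 28.9° = 9.805 m/s; v_y0 = 11.20 sin 28.9° = 5.413 m/s.
At the apex v_y = 0, so H = v_y0²/(2g) = 5.413²/12.92 = 2.268 m.

2.3 m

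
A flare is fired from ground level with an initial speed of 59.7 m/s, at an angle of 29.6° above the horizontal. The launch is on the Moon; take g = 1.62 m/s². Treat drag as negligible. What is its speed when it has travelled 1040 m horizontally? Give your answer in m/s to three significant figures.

52.0 m/s

Resolve: vₓ = 59.70 cos 29.6° = 51.91 m/s and v_y0 = 59.70 sin 29.6° = 29.49 m/s.
x = vₓ t ⇒ t = 1040/51.91 = 20.04 s.
Vertical velocity there: v_y = v_y0 − g t = 29.49 − 1.62 × 20.04 = −2.969 m/s.
Speed: √(vₓ² + v_y²) = √(51.91² + 2.969²) = 51.99 m/s.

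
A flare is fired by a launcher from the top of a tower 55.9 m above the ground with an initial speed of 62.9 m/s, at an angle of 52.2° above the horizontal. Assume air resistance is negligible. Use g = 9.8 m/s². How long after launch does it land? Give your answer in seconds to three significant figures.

11.2 s

Horizontal component vₓ = 62.90 cos 52.2° = 38.55 m/s; vertical v_y0 = 62.90 sin 52.2° = 49.70 m/s.
The projectile lands when y = 55.9 + (49.70) t − ½·9.80·t² = 0. Positive root: t = (49.70 + √(49.70² + 2·9.80·55.9)) / 9.80 = (49.70 + 59.71) / 9.80 = 11.16 s.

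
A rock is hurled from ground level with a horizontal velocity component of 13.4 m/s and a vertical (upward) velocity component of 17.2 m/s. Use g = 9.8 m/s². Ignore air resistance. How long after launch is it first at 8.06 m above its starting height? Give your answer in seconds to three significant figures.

Height y(t) = 17.20 t − 4.900 t² = 8.06 gives 4.900 t² − 17.20 t + 8.06 = 0.
t = [17.20 ± √(17.20² − 2·9.80·8.06)] / 9.80 = (17.20 ± 11.74) / 9.80, so t = 0.5570 s or t = 2.953 s.
The first (ascending) time is 0.5570 s.

0.557 s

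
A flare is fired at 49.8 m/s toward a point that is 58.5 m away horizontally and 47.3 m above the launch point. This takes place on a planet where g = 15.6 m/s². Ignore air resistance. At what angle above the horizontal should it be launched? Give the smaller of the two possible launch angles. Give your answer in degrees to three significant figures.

52.6°

Trajectory: y = x tanθ − g x² (1 + tan²θ)/(2v₀²). With x = 58.5, y = 47.3, v₀ = 49.8, g = 15.6:
10.76 tan²θ − 58.5 tanθ + (58.06) = 0.
tanθ = [58.5 ± √(58.5² − 4 × 10.76 × (58.06))] / (2 × 10.76) = (58.5 ± 30.37) / 21.53, giving tanθ = 1.307 or 4.128.
θ = 52.57° or 76.38°; the smaller is 52.57°.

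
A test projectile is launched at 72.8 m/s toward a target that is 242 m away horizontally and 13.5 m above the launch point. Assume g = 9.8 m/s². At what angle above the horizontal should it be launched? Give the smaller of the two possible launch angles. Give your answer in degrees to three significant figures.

16.7°

Trajectory: y = x tanθ − g x² (1 + tan²θ)/(2v₀²). With x = 242, y = 13.5, v₀ = 72.8, g = 9.80:
54.15 tan²θ − 242 tanθ + (67.65) = 0.
tanθ = [242 ± √(242² − 4 × 54.15 × (67.65))] / (2 × 54.15) = (242 ± 209.6) / 108.3, giving tanθ = 0.2996 or 4.170.
θ = 16.68° or 76.51°; the smaller is 16.68°.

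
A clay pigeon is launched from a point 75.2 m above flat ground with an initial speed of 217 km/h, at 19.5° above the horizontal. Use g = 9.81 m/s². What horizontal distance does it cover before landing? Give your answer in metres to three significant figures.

368 m

Convert: 217 km/h = 217/3.6 = 60.28 m/s.
Resolve: vₓ = 60.28 cos 19.5° = 56.82 m/s and v_y0 = 60.28 sin 19.5° = 20.12 m/s.
With up positive and y = 0 at the ground: y(t) = 75.2 + (20.12) t − 4.905 t². Setting y = 0 and taking the positive root: t = [20.12 + √(20.12² + 2·9.81·75.2)] / 9.81 = (20.12 + 43.36) / 9.81 = 6.471 s.
Horizontal distance: R = vₓ t = 56.82 × 6.471 = 367.7 m.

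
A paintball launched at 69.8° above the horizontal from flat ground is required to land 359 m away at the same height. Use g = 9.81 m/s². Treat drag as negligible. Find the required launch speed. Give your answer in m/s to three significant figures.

From R = (v₀² / g) sin 2θ: v₀ = √(gR / sin 2θ).
v₀ = √(9.81 × 359 / sin 139.6°) = √(3522 / 0.6481) = √5433.9 = 73.71 m/s.

73.7 m/s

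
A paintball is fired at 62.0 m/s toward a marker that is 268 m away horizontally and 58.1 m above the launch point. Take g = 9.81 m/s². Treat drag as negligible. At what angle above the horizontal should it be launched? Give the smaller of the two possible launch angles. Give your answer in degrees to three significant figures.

37.0°

Trajectory: y = x tanθ − g x² (1 + tan²θ)/(2v₀²). With x = 268, y = 58.1, v₀ = 62.0, g = 9.81:
91.65 tan²θ − 268 tanθ + (149.7) = 0.
tanθ = [268 ± √(268² − 4 × 91.65 × (149.7))] / (2 × 91.65) = (268 ± 130.1) / 183.3, giving tanθ = 0.7523 or 2.172.
θ = 36.95° or 65.28°; the smaller is 36.95°.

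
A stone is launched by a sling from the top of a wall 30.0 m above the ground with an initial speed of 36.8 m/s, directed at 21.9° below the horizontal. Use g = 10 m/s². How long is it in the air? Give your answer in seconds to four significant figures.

vₓ = 36.80 cos 21.9° = 34.14 m/s; v_y0 = −13.73 m/s (downward).
Vertical motion (up positive, ground at y = 0): 5.000 t² − (−13.73) t − 30.0 = 0, so t = (−13.73 + √(13.73² + 2·10.0·30.0)) / 10.0 = (−13.73 + 28.08) / 10.0 = 1.435 s.

1.435 s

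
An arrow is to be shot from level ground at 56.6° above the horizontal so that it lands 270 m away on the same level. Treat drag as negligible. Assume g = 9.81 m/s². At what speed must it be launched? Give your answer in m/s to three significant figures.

On level ground R = v₀² sin 2θ / g ⇒ v₀ = √(gR / sin 2θ).
v₀ = √(9.81 × 270 / sin 113.2°) = √(2649 / 0.9191) = √2881.7 = 53.68 m/s.

53.7 m/s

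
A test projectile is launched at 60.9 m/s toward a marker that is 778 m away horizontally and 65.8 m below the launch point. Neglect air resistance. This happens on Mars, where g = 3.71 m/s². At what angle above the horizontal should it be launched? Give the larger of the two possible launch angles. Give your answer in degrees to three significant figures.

65.7°

Trajectory: y = x tanθ − g x² (1 + tan²θ)/(2v₀²). With x = 778, y = −65.8, v₀ = 60.9, g = 3.71:
302.7 tan²θ − 778 tanθ + (236.9) = 0.
tanθ = [778 ± √(778² − 4 × 302.7 × (236.9))] / (2 × 302.7) = (778 ± 564.2) / 605.5, giving tanθ = 0.3531 or 2.217.
θ = 19.45° or 65.72°; the larger is 65.72°.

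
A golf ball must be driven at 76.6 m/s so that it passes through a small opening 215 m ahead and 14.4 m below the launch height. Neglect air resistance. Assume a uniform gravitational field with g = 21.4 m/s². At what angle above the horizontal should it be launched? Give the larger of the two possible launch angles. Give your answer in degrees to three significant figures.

Trajectory: y = x tanθ − g x² (1 + tan²θ)/(2v₀²). With x = 215, y = −14.4, v₀ = 76.6, g = 21.4:
84.30 tan²θ − 215 tanθ + (69.90) = 0.
tanθ = [215 ± √(215² − 4 × 84.30 × (69.90))] / (2 × 84.30) = (215 ± 150.5) / 168.6, giving tanθ = 0.3824 or 2.168.
θ = 20.93° or 65.24°; the larger is 65.24°.

65.2°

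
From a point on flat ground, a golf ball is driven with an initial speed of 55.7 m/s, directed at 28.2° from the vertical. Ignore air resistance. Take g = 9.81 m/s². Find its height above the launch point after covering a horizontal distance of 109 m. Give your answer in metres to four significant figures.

119.2 m

Resolve: vₓ = 55.70 sin 28.2° = 26.32 m/s and v_y0 = 55.70 cos 28.2° = 49.09 m/s.
At x = 109 m, t = x/vₓ = 109/26.32 = 4.141 s.
Height: y = v_y0 t − ½ g t² = 49.09 × 4.141 − 4.905 × 4.141² = 203.3 − 84.12 = 119.2 m.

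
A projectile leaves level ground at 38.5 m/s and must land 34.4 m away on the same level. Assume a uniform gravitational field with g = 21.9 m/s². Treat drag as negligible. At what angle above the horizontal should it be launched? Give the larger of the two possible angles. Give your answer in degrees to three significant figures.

74.7°

Level-ground range R = v₀² sin(2θ)/g ⇒ sin(2θ) = gR/v₀² = 21.9 × 34.4 / 38.5² = 0.5083.
2θ = 30.55° or 180° − 30.55° = 149.5°, so θ = 15.27° or 74.73°.
The larger angle is 74.73°.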